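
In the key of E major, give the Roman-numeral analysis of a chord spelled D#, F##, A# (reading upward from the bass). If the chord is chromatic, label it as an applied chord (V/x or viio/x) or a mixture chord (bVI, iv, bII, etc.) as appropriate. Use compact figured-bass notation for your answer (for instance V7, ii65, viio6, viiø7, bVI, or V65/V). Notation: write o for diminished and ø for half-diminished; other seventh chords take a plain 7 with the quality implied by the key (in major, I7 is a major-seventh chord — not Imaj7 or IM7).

V/iii

Stacked in thirds the chord is D#-F##-A#: a major triad on D#.
D# is not a diatonic chord root with this quality in E major, but it lies a perfect fifth above G# (iii), so the chord functions as an applied dominant of iii.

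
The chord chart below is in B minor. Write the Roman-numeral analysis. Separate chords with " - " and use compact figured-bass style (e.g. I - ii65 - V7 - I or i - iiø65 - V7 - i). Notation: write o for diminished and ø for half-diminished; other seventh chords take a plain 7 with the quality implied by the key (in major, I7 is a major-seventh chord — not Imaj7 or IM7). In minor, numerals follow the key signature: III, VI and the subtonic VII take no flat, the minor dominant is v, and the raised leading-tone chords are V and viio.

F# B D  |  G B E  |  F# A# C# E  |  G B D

i64 - iv6 - V7 - VI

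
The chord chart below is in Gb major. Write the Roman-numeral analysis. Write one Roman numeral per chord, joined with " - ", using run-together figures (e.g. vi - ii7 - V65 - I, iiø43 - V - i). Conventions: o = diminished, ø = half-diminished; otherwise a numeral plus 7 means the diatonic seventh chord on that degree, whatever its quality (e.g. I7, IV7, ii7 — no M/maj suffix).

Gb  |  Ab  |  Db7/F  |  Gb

Gb has root Gb, degree 1 in Gb major, so I.
Ab: chromatic; Ab is V of V, so V/V.
Db7/F: root Db is the dominant; dominant seventh chord there is V65.
Gb: major triad on Gb = scale degree 1 → I.

I - V/V - V65 - I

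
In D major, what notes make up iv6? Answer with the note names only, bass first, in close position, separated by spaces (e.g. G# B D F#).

iv6 is the minor subdominant, borrowed from the parallel minor. In D major that root is G.
So the chord is G-Bb-D, a minor triad.
The figured bass 6 indicates first inversion, placing the third (Bb) in the bass: Bb-D-G.

Bb D G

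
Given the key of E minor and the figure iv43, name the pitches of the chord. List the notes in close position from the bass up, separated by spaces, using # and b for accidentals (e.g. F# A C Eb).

In E minor, scale degree 4 is A, and the diatonic chord built there is a minor seventh chord.
Stacking thirds from A gives A-C-E-G.
With the 43 figure the chord is in second inversion; from the bass E upward in close position it reads E-G-A-C.

E G A C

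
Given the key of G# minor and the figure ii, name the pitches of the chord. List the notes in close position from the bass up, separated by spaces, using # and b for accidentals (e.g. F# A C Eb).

Scale degree 2 in G# minor is A#; here the chord built on it is altered to a minor triad. ii is the minor supertonic, borrowed from the parallel major (the Dorian ii).
So the chord is A#-C#-E#.

A# C# E#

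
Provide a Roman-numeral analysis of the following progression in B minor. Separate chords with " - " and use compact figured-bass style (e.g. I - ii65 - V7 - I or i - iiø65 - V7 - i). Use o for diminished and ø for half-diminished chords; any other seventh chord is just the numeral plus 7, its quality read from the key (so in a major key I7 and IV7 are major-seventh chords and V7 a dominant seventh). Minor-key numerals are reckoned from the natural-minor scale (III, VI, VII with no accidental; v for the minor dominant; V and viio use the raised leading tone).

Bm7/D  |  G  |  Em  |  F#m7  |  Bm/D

i65 - VI - iv - v7 - i6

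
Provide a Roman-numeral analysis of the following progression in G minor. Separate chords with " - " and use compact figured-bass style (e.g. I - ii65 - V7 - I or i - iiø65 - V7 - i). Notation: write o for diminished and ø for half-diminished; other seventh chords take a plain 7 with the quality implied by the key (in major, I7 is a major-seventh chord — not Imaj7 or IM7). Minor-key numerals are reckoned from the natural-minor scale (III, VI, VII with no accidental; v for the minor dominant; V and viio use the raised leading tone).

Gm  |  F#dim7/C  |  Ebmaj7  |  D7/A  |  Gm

Gm: root G is the tonic; minor triad there is i.
F#dim7/C has root F#, degree 7 in G minor, so viio43.
Ebmaj7 has root Eb, degree 6 in G minor, so VI7.
D7/A: dominant seventh chord on D = scale degree 5 → V43.
Gm has root G, degree 1 in G minor, so i.

i - viio43 - VI7 - V43 - i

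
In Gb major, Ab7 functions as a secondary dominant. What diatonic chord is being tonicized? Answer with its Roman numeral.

V

The chord is a dominant seventh chord on Ab.
A dominant resolves down a perfect fifth: Ab → Db. In Gb major, Db is scale degree 5, i.e. V.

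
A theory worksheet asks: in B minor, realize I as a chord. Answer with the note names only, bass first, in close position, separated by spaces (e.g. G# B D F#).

Scale degree 1 in B minor is B; here the chord built on it is altered to a major triad. I is the major tonic (Picardy third), borrowed from the parallel major.
So the chord is B-D#-F#.

B D# F#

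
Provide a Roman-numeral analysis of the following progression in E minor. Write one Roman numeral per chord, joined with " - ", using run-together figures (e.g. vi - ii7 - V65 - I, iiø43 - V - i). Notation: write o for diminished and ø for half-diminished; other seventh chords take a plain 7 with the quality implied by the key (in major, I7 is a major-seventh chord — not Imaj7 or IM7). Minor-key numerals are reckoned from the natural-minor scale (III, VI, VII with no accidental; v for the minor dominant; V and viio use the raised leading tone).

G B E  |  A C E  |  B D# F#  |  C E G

G-B-E: minor triad on E = scale degree 1 → i6.
A-C-E: minor triad on A = scale degree 4 → iv.
B-D#-F#: root B is the dominant; major triad there is V.
C-E-G has root C, degree 6 in E minor, so VI.

i6 - iv - V - VI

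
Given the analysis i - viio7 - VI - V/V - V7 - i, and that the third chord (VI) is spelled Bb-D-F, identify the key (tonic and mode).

D minor

VI is given as Bb-D-F — a major triad with root Bb.
VI on Bb implies Bb is the submediant; that puts the tonic at D, and the uppercase numeral fits minor mode.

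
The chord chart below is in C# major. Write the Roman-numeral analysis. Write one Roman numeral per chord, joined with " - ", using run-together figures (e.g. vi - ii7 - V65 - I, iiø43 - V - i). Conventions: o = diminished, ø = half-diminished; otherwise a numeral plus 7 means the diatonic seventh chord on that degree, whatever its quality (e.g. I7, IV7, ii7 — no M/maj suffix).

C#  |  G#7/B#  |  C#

I - V65 - I

C# has root C#, degree 1 in C# major, so I.
G#7/B#: root G# is the dominant; dominant seventh chord there is V65.
C# has root C#, degree 1 in C# major, so I.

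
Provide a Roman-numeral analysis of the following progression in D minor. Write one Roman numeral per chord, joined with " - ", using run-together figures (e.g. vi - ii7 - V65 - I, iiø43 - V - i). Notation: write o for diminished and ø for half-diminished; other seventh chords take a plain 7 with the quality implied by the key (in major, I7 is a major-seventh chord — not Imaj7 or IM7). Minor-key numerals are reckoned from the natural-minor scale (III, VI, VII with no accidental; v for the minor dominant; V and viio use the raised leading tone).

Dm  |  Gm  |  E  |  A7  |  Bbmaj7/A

i - iv - V/V - V7 - VI42

Dm has root D, degree 1 in D minor, so i.
Gm has root G, degree 4 in D minor, so iv.
E: a major triad on E, the applied dominant of V → V/V.
A7: dominant seventh chord on A = scale degree 5 → V7.
Bbmaj7/A: major seventh chord on Bb = scale degree 6 → VI42.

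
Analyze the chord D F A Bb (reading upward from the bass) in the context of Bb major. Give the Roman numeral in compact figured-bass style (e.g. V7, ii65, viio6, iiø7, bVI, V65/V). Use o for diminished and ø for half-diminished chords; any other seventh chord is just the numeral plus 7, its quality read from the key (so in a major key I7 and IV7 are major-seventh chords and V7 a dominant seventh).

Stacked in thirds the chord is Bb-D-F-A: a major seventh chord on Bb.
Bb is scale degree 1 in Bb major, and a major seventh chord on that degree is written I7.
With D in the bass the chord is in first inversion, so the figured bass is 65.

I65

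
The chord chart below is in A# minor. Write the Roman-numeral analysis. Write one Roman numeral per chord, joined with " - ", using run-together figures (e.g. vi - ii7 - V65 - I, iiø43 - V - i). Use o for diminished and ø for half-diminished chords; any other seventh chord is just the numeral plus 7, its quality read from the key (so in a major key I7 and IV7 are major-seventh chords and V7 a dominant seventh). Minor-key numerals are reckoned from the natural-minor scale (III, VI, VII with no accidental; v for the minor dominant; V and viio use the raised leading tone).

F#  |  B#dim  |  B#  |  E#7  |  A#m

F#: major triad on F# = scale degree 6 → VI.
B#dim: root B# is the supertonic; diminished triad there is iio.
B# is the secondary dominant of V (major triad on B#): V/V.
E#7: root E# is the dominant; dominant seventh chord there is V7.
A#m: minor triad on A# = scale degree 1 → i.

VI - iio - V/V - V7 - i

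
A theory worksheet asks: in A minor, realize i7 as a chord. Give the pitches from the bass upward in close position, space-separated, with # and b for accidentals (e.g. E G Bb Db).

A C E G

In A minor, the tonic is A, and the diatonic chord built there is a minor seventh chord.
Stacking thirds from A gives A-C-E-G.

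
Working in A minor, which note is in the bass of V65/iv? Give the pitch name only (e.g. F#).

The applied chord V65/iv is rooted on A: A-C#-E-G.
The figure 65 means first inversion — the third is in the bass.

C#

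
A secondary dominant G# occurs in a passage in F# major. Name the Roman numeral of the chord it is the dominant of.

The chord is a major triad on G#.
A dominant resolves down a perfect fifth: G# → C#. In F# major, C# is scale degree 5, i.e. V.

V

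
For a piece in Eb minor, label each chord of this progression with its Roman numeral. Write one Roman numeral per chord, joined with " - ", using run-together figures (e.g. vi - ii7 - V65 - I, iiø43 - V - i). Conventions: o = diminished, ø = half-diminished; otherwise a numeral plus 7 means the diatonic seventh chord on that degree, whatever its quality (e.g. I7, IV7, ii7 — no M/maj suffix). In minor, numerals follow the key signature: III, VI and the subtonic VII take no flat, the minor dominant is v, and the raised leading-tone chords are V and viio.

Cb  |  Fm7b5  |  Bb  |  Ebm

Cb: major triad on Cb = scale degree 6 → VI.
Fm7b5: root F is the supertonic; half-diminished seventh chord there is iiø7.
Bb: major triad on Bb = scale degree 5 → V.
Ebm has root Eb, degree 1 in Eb minor, so i.

VI - iiø7 - V - i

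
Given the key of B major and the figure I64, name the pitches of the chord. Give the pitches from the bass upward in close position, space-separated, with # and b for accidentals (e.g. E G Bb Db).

The numeral's case and figure indicate a major triad. In B major its root, the first degree, is B.
That chord is spelled B-D#-F#.
The figured bass 64 indicates second inversion, placing the fifth (F#) in the bass: F#-B-D#.

F# B D#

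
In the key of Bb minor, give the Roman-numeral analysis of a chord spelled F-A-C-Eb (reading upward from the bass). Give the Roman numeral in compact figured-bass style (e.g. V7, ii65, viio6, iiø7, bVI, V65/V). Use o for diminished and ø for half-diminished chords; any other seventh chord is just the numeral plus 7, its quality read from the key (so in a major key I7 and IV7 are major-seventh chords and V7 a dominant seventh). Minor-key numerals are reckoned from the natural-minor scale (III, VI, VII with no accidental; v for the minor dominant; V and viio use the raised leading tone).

V7

Stacked in thirds the chord is F-A-C-Eb: a dominant seventh chord on F.
F is scale degree 5 in Bb minor, and a dominant seventh chord on that degree is written V7.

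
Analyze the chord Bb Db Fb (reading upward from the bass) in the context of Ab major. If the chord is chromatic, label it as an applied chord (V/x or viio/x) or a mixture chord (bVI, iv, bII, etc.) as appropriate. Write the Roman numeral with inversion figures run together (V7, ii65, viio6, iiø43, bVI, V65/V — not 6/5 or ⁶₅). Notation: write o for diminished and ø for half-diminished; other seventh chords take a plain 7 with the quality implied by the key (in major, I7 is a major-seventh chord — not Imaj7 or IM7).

iio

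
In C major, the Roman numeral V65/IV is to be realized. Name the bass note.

E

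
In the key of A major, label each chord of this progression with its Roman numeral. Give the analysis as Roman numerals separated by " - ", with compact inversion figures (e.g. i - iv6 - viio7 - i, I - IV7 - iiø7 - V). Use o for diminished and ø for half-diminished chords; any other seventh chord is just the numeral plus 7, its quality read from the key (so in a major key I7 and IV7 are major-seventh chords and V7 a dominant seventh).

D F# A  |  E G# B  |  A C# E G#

D-F#-A: root D is the subdominant; major triad there is IV.
E-G#-B: root E is the dominant; major triad there is V.
A-C#-E-G# has root A, degree 1 in A major, so I7.

IV - V - I7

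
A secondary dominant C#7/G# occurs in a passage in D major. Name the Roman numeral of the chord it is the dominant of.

iii

The chord is a dominant seventh chord on C#.
A dominant resolves down a perfect fifth: C# → F#. In D major, F# is scale degree 3, i.e. iii.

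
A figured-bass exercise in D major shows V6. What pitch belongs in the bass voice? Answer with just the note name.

C#

V in D major has root A; the chord is A-C#-E.
The figure 6 means first inversion — the third is in the bass.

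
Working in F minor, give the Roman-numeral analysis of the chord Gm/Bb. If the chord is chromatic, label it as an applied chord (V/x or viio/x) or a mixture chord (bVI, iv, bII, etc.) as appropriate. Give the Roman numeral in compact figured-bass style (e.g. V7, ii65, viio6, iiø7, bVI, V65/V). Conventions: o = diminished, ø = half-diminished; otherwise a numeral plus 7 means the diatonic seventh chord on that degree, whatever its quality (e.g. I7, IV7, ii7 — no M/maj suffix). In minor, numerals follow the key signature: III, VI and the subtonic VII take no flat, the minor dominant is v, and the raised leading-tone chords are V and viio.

The pitches G-Bb-D form a minor triad rooted on G.
G is the second degree of F minor. This is the minor supertonic, borrowed from the parallel major (the Dorian ii).
With Bb in the bass the chord is in first inversion, so the figured bass is 6.

ii6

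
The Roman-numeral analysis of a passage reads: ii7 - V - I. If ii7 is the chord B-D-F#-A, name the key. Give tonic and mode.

A major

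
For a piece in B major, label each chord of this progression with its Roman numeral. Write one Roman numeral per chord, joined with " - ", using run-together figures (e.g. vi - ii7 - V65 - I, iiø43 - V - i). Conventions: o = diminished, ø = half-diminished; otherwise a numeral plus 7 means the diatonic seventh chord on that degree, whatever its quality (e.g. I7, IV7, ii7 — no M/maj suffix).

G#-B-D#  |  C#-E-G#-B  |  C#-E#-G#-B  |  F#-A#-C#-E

vi - ii7 - V7/V - V7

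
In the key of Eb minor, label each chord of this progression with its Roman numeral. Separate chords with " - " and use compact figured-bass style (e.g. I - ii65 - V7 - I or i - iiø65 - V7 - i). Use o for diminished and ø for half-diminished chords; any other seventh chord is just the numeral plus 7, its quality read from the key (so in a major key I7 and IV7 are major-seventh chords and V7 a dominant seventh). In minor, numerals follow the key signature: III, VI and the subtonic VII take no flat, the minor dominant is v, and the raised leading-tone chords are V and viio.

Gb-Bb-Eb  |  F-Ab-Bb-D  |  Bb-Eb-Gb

Gb-Bb-Eb: root Eb is the tonic; minor triad there is i6.
F-Ab-Bb-D has root Bb, degree 5 in Eb minor, so V43.
Bb-Eb-Gb: root Eb is the tonic; minor triad there is i64.

i6 - V43 - i64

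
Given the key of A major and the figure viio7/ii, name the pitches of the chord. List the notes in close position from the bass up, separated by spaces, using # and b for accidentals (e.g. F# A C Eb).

A# C# E G

The slash marks an applied leading-tone chord: viio of ii. In A major, ii is B, so the leading tone to it is A#, a half step below.
Building a fully diminished seventh chord on A# gives A#-C#-E-G.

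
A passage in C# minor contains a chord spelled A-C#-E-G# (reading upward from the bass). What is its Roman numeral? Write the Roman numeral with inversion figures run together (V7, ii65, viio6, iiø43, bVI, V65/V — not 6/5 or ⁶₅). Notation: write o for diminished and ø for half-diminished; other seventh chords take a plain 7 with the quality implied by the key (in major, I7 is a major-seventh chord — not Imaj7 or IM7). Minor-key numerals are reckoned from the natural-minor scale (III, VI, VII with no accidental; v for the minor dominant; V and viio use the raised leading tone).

VI7

The pitches A-C#-E-G# form a major seventh chord rooted on A.
In C# minor, A is the submediant; the diatonic major seventh chord there is VI7.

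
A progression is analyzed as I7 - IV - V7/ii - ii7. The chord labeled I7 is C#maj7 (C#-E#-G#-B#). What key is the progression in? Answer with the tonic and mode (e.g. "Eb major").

The anchor chord is a major seventh chord on C#, labeled I7.
If C# is scale degree 1 and the mode makes that degree carry a major seventh chord, the tonic is C# and the mode is major.

C# major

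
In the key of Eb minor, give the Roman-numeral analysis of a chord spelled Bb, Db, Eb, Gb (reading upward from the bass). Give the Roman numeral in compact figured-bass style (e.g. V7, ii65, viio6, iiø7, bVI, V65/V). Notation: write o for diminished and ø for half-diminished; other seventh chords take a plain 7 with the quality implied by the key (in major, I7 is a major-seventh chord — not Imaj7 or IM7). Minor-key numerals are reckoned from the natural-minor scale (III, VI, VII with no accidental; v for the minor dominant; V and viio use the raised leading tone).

i43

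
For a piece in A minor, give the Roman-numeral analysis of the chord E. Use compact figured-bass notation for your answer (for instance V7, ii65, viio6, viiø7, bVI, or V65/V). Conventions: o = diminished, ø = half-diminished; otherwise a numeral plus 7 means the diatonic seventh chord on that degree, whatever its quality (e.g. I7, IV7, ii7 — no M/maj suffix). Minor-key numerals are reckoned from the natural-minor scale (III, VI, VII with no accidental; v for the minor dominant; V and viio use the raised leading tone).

The pitches E-G#-B form a major triad rooted on E.
In A minor, E is the dominant; the diatonic major triad there is V.

V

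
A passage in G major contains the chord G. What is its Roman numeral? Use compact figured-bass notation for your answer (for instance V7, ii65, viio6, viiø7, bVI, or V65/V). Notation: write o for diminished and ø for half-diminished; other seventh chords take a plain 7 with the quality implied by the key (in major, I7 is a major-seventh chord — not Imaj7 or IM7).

I

The pitches G-B-D form a major triad rooted on G.
In G major, G is the tonic; the diatonic major triad there is I.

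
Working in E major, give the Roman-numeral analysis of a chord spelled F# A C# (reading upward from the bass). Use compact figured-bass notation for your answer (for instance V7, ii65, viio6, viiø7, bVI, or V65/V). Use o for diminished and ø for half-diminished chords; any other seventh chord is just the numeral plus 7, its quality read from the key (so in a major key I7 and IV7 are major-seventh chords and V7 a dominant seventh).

ii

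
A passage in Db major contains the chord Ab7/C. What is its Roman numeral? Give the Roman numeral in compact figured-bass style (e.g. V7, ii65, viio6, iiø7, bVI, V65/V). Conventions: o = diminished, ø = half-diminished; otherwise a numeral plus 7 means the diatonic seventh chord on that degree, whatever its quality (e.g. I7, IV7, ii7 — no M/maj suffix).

V65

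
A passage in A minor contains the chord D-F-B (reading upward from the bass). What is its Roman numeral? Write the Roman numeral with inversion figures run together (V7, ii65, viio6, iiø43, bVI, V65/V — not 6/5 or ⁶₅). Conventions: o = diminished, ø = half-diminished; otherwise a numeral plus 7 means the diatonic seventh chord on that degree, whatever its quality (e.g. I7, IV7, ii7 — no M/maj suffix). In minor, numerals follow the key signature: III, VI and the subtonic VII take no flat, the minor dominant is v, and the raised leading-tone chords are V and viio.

iio6

The pitches B-D-F form a diminished triad rooted on B.
In A minor, B is the supertonic; the diatonic diminished triad there is iio.
With D in the bass the chord is in first inversion, so the figured bass is 6.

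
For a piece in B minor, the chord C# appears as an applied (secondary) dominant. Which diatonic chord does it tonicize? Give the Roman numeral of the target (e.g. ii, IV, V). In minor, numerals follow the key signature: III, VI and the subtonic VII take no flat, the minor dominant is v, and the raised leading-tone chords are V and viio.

V

The chord is a major triad on C#.
A dominant resolves down a perfect fifth: C# → F#. In B minor, F# is scale degree 5, i.e. V.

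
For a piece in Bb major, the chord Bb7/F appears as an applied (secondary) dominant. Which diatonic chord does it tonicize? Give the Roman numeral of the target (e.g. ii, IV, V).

IV

The chord is a dominant seventh chord on Bb.
A dominant resolves down a perfect fifth: Bb → Eb. In Bb major, Eb is scale degree 4, i.e. IV.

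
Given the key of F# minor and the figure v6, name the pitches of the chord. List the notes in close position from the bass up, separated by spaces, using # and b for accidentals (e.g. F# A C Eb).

The numeral's case and figure indicate a minor triad. In F# minor its root, the fifth degree, is C#.
Stacking thirds from C# gives C#-E-G#.
With the 6 figure the chord is in first inversion; from the bass E upward in close position it reads E-G#-C#.

E G# C#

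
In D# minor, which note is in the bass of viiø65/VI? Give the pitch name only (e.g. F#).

C#

The applied chord viiø65/VI is rooted on A#: A#-C#-E-G#.
The figure 65 means first inversion — the third is in the bass.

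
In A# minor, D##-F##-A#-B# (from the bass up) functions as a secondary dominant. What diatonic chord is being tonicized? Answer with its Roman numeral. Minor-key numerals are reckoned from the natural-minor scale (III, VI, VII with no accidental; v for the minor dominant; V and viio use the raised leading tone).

The chord is a dominant seventh chord on B#.
A dominant resolves down a perfect fifth: B# → E#. In A# minor, E# is scale degree 5, i.e. V.

V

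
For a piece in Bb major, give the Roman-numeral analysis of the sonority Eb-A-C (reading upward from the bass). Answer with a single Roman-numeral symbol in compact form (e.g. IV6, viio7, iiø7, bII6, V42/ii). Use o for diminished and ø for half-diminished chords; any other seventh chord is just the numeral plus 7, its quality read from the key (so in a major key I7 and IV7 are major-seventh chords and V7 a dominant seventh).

The pitches A-C-Eb form a diminished triad rooted on A.
A is scale degree 7 in Bb major, and a diminished triad on that degree is written viio.
With Eb in the bass the chord is in second inversion, so the figured bass is 64.

viio64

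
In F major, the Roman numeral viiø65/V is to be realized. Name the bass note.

The applied chord viiø65/V is rooted on B: B-D-F-A.
The figure 65 means first inversion — the third is in the bass.

D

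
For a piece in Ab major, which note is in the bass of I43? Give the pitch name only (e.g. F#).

Eb

I in Ab major has root Ab; the chord is Ab-C-Eb-G.
The figure 43 means second inversion — the fifth is in the bass.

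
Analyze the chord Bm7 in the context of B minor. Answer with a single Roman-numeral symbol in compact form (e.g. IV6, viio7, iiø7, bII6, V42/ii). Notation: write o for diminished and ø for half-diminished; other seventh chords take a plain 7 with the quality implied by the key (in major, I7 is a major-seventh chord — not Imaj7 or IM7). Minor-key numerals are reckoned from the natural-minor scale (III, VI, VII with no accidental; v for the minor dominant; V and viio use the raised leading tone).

Stacked in thirds the chord is B-D-F#-A: a minor seventh chord on B.
In B minor, B is the tonic; the diatonic minor seventh chord there is i7.

i7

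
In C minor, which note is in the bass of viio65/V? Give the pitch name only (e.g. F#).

A

The applied chord viio65/V is rooted on F#: F#-A-C-Eb.
The figure 65 means first inversion — the third is in the bass.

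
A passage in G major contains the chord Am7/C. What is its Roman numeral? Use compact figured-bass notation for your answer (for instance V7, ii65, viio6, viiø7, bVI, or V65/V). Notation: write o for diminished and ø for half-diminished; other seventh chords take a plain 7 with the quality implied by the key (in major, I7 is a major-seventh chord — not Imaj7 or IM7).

The pitches A-C-E-G form a minor seventh chord rooted on A.
In G major, A is the supertonic; the diatonic minor seventh chord there is ii7.
With C in the bass the chord is in first inversion, so the figured bass is 65.

ii65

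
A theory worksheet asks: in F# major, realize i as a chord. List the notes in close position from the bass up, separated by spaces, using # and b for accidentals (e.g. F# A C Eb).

i is the minor tonic, borrowed from the parallel minor. In F# major that root is F#.
So the chord is F#-A-C#.

F# A C#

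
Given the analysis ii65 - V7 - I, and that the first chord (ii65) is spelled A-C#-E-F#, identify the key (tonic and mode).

The chord F#m7/A is a minor seventh chord rooted on F#; its label is ii65.
Counting down one scale step from F# places the tonic on E; a minor seventh chord on degree 2 is diatonic only in major.

E major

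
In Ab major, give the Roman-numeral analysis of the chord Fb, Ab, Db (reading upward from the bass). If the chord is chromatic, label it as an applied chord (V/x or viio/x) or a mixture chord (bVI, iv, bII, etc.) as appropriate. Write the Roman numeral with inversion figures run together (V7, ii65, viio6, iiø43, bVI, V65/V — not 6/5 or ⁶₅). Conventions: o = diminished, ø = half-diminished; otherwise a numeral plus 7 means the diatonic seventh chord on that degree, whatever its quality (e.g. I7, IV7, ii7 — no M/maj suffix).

Stacked in thirds the chord is Db-Fb-Ab: a minor triad on Db.
Db is the fourth degree of Ab major. This is the minor subdominant, borrowed from the parallel minor.
With Fb in the bass the chord is in first inversion, so the figured bass is 6.

iv6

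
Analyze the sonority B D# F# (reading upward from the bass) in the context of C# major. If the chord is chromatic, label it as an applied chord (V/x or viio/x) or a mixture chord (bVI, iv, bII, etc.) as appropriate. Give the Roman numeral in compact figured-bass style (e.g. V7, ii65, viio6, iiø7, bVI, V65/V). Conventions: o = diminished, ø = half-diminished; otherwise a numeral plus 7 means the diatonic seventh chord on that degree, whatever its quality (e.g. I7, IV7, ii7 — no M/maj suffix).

bVII

The pitches B-D#-F# form a major triad rooted on B.
B is the lowered seventh degree of C# major (diatonic 7 would be B#). This is a major triad on the lowered seventh degree (the subtonic), borrowed from the parallel minor.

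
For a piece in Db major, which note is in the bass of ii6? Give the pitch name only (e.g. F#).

ii in Db major has root Eb; the chord is Eb-Gb-Bb.
The figure 6 means first inversion — the third is in the bass.

Gb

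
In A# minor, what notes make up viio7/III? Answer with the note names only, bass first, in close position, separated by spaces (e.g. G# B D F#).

B# D# F# A

The slash marks an applied leading-tone chord: viio of III. In A# minor, III is C#, so the leading tone to it is B#, a half step below.
Building a fully diminished seventh chord on B# gives B#-D#-F#-A.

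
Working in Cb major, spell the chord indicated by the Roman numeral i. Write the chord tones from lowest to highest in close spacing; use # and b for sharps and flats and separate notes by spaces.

i is the minor tonic, borrowed from the parallel minor. In Cb major that root is Cb.
So the chord is Cb-Ebb-Gb.

Cb Ebb Gb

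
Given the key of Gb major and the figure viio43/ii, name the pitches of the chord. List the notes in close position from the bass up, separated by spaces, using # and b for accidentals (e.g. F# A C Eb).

viio43/ii is a secondary leading-tone chord. The target ii is Ab in Gb major; the applied chord is rooted a semitone below, on G.
Building a fully diminished seventh chord on G gives G-Bb-Db-Fb.
The figured bass 43 indicates second inversion, placing the fifth (Db) in the bass: Db-Fb-G-Bb.

Db Fb G Bb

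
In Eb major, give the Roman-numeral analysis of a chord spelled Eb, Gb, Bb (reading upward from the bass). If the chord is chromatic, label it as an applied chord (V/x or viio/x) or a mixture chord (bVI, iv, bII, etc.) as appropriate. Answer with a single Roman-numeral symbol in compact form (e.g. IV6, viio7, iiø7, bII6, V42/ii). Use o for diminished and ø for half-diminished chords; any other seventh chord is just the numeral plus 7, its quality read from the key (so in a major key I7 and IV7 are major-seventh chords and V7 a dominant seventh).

Stacked in thirds the chord is Eb-Gb-Bb: a minor triad on Eb.
Eb is the first degree of Eb major. This is the minor tonic, borrowed from the parallel minor.

i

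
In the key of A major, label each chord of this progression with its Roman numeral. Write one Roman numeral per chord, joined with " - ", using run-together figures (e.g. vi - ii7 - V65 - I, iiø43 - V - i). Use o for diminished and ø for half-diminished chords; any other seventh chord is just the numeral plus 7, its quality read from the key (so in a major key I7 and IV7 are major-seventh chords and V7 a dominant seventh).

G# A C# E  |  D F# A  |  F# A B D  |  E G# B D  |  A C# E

G#-A-C#-E has root A, degree 1 in A major, so I42.
D-F#-A: root D is the subdominant; major triad there is IV.
F#-A-B-D has root B, degree 2 in A major, so ii43.
E-G#-B-D has root E, degree 5 in A major, so V7.
A-C#-E has root A, degree 1 in A major, so I.

I42 - IV - ii43 - V7 - I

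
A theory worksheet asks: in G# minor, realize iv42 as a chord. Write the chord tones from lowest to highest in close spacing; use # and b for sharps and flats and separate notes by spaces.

The numeral's case and figure indicate a minor seventh chord. In G# minor its root, scale degree 4, is C#.
Stacking thirds from C# gives C#-E-G#-B.
With the 42 figure the chord is in third inversion; from the bass B upward in close position it reads B-C#-E-G#.

B C# E G#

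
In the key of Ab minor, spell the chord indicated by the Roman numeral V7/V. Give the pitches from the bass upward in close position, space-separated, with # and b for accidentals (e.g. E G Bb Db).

Bb D F Ab

The slash means an applied dominant: we want the dominant of V. In Ab minor, V is Eb major, and its dominant is built on Bb.
Building a dominant seventh chord on Bb gives Bb-D-F-Ab.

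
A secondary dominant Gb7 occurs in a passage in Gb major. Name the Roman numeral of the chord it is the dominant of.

IV

The chord is a dominant seventh chord on Gb.
A dominant resolves down a perfect fifth: Gb → Cb. In Gb major, Cb is scale degree 4, i.e. IV.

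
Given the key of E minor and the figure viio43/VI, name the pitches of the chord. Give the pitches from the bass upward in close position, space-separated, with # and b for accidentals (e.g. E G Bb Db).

The slash marks an applied leading-tone chord: viio of VI. In E minor, VI is C, so the leading tone to it is B, a half step below.
Building a fully diminished seventh chord on B gives B-D-F-Ab.
The figured bass 43 indicates second inversion, placing the fifth (F) in the bass: F-Ab-B-D.

F Ab B D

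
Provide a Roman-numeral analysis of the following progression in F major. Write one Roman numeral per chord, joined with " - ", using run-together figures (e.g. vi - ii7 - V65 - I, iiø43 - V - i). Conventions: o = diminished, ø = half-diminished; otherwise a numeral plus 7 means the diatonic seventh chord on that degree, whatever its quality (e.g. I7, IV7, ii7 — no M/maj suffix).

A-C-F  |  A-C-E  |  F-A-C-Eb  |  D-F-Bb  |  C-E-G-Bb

A-C-F: root F is the tonic; major triad there is I6.
A-C-E: root A is the mediant; minor triad there is iii.
F-A-C-Eb is the secondary dominant of IV (dominant seventh chord on F): V7/IV.
D-F-Bb: major triad on Bb = scale degree 4 → IV6.
C-E-G-Bb: root C is the dominant; dominant seventh chord there is V7.

I6 - iii - V7/IV - IV6 - V7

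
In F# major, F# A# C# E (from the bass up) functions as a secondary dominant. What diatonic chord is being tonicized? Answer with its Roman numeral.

The chord is a dominant seventh chord on F#.
A dominant resolves down a perfect fifth: F# → B. In F# major, B is scale degree 4, i.e. IV.

IV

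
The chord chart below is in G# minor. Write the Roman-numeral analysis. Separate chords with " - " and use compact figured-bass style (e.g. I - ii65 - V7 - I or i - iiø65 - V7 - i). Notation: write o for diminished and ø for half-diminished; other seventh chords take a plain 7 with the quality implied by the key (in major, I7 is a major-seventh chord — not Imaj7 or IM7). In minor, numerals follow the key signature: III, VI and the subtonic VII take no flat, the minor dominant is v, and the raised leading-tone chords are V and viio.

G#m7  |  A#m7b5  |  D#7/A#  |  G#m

i7 - iiø7 - V43 - i

G#m7: root G# is the tonic; minor seventh chord there is i7.
A#m7b5 has root A#, degree 2 in G# minor, so iiø7.
D#7/A#: dominant seventh chord on D# = scale degree 5 → V43.
G#m has root G#, degree 1 in G# minor, so i.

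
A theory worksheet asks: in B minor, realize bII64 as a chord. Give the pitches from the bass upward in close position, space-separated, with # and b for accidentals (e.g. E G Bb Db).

G C E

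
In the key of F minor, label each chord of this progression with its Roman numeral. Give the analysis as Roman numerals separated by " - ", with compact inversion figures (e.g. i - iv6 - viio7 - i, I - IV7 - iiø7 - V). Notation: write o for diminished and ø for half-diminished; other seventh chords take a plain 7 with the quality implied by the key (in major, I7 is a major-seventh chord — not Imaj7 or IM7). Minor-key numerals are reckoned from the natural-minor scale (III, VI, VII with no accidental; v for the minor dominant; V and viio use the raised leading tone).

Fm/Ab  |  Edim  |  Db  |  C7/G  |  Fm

i6 - viio - VI - V43 - i

Fm/Ab has root F, degree 1 in F minor, so i6.
Edim: diminished triad on E = scale degree 7 → viio.
Db: root Db is the submediant; major triad there is VI.
C7/G has root C, degree 5 in F minor, so V43.
Fm: minor triad on F = scale degree 1 → i.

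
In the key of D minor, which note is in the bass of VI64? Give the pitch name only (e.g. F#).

VI in D minor has root Bb; the chord is Bb-D-F.
The figure 64 means second inversion — the fifth is in the bass.

F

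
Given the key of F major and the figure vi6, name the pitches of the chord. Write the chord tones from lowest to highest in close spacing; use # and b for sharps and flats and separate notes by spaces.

The numeral's case and figure indicate a minor triad. In F major its root, the sixth degree, is D.
That chord is spelled D-F-A.
The figured bass 6 indicates first inversion, placing the third (F) in the bass: F-A-D.

F A D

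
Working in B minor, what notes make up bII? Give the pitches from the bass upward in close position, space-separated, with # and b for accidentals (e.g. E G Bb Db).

C E G

Scale degree 2 in B minor is C#; lowering it a half step gives C. bII is the Neapolitan chord — a major triad on the lowered second degree.
So the chord is C-E-G, a major triad.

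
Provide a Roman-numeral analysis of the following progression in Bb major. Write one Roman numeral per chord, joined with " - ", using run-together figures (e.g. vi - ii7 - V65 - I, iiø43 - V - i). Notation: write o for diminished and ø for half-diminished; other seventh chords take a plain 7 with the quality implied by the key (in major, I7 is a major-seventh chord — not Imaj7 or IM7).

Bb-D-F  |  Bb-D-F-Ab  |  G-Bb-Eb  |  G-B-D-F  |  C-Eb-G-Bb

I - V7/IV - IV6 - V7/ii - ii7

Bb-D-F has root Bb, degree 1 in Bb major, so I.
Bb-D-F-Ab is the secondary dominant of IV (dominant seventh chord on Bb): V7/IV.
G-Bb-Eb: root Eb is the subdominant; major triad there is IV6.
G-B-D-F: a dominant seventh chord on G, the applied dominant of ii → V7/ii.
C-Eb-G-Bb has root C, degree 2 in Bb major, so ii7.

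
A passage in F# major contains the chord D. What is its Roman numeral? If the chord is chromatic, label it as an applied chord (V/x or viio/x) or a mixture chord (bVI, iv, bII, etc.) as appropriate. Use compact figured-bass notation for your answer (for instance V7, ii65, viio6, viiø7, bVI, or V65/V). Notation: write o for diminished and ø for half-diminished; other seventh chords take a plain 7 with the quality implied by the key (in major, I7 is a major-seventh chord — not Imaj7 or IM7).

Stacked in thirds the chord is D-F#-A: a major triad on D.
D is the lowered sixth degree of F# major (diatonic 6 would be D#). This is a major triad on the lowered sixth degree, borrowed from the parallel minor.

bVI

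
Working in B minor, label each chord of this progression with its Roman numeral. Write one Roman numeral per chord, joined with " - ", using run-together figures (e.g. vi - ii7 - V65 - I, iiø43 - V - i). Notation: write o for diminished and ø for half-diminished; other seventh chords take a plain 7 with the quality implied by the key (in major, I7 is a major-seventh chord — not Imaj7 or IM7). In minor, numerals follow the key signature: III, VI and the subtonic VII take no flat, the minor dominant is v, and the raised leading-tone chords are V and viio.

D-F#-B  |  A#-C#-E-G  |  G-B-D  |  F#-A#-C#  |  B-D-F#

D-F#-B: minor triad on B = scale degree 1 → i6.
A#-C#-E-G: root A# is the leading tone; fully diminished seventh chord there is viio7.
G-B-D: major triad on G = scale degree 6 → VI.
F#-A#-C#: root F# is the dominant; major triad there is V.
B-D-F# has root B, degree 1 in B minor, so i.

i6 - viio7 - VI - V - i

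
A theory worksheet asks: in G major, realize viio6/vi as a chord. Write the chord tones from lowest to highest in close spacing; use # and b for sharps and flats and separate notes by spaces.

F# A D#

viio6/vi is a secondary leading-tone chord. The target vi is E in G major; the applied chord is rooted a semitone below, on D#.
Building a diminished triad on D# gives D#-F#-A.
The figured bass 6 indicates first inversion, placing the third (F#) in the bass: F#-A-D#.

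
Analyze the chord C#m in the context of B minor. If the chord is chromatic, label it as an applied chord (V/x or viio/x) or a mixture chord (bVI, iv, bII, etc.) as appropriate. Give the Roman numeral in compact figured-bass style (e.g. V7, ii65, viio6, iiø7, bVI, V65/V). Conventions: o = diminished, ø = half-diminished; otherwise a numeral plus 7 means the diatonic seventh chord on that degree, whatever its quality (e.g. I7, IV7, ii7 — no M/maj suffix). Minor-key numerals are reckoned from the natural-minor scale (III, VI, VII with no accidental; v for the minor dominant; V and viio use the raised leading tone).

Stacked in thirds the chord is C#-E-G#: a minor triad on C#.
C# is the second degree of B minor. This is the minor supertonic, borrowed from the parallel major (the Dorian ii).

ii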